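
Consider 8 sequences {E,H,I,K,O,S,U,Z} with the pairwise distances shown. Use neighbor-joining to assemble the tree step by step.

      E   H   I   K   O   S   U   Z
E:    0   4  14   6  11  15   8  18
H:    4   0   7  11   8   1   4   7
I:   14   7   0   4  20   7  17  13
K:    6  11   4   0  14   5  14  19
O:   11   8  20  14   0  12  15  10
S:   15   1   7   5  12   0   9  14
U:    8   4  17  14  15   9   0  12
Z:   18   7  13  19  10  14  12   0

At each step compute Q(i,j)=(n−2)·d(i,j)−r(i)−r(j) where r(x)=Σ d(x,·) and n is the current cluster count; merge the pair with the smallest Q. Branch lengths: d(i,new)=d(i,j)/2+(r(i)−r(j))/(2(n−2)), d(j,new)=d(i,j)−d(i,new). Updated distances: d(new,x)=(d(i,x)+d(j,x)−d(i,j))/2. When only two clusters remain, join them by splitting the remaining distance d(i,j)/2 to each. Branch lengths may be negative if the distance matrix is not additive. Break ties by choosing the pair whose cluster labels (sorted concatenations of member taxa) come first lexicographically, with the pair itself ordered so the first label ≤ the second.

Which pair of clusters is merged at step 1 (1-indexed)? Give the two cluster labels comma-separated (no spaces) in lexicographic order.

I,K

iteration 1: select I,K (d=4, Q=-131); attach at lengths (11/4, 5/4); label the merged cluster IK
  updated: d(E,IK)=8, d(H,IK)=7, d(IK,O)=15, d(IK,S)=4, d(IK,U)=27/2, d(IK,Z)=14
iteration 2: select IK,S (d=4, Q=-193/2); attach at lengths (53/20, 27/20); label the merged cluster IKS
  updated: d(E,IKS)=19/2, d(H,IKS)=2, d(IKS,O)=23/2, d(IKS,U)=37/4, d(IKS,Z)=12
iteration 3: select O,Z (d=10, Q=-149/2); attach at lengths (73/16, 87/16); label the merged cluster OZ
  updated: d(E,OZ)=19/2, d(H,OZ)=5/2, d(IKS,OZ)=27/4, d(OZ,U)=17/2
iteration 4: select E,U (d=8, Q=-147/4); attach at lengths (101/24, 91/24); label the merged cluster EU
  updated: d(EU,H)=0, d(EU,IKS)=43/8, d(EU,OZ)=5
iteration 5: select EU,H (d=0, Q=-119/8); attach at lengths (47/32, -47/32); label the merged cluster EHU
  updated: d(EHU,IKS)=59/16, d(EHU,OZ)=15/4
iteration 6: select EHU,IKS (d=59/16, Q=-227/16); attach at lengths (11/32, 107/32); label the merged cluster EHIKSU
  updated: d(EHIKSU,OZ)=109/32
iteration 7: select EHIKSU,OZ (d=109/32); attach at lengths (109/64, 109/64); label the merged cluster EHIKOSUZ
final tree: ((((E:101/24,U:91/24):47/32,H:-47/32):11/32,((I:11/4,K:5/4):53/20,S:27/20):107/32):109/64,(O:73/16,Z:87/16):109/64)
total length: 1059/32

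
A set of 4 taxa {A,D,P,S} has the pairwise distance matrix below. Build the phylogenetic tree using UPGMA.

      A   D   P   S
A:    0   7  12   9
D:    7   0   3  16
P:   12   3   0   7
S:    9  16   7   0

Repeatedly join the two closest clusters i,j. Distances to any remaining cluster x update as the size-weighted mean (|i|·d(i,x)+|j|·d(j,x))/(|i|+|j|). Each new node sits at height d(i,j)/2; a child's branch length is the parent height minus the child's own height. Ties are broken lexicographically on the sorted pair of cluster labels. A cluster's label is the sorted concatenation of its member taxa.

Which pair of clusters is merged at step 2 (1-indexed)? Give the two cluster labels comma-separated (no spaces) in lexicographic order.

1. join D+P (d=3) ⇒ DP; edges |D|=3/2, |P|=3/2
  updated: d(A,DP)=19/2, d(DP,S)=23/2
2. join A+S (d=9) ⇒ AS; edges |A|=9/2, |S|=9/2
  updated: d(AS,DP)=21/2
3. join AS+DP (d=21/2) ⇒ ADPS; edges |AS|=3/4, |DP|=15/4
final tree: ((A:9/2,S:9/2):3/4,(D:3/2,P:3/2):15/4)
total length: 33/2

A,S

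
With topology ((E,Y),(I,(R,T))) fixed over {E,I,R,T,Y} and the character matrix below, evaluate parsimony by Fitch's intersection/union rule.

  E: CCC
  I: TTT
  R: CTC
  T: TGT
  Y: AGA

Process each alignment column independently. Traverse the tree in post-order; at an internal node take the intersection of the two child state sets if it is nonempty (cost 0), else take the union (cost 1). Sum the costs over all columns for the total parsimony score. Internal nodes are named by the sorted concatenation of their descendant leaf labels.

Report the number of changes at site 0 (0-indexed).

site 0, node EY: E={C} ∪ Y={A} → {A,C} (+1)
site 0, node RT: R={C} ∪ T={T} → {C,T} (+1)
site 0, node IRT: I={T} ∩ RT={C,T} → {T} (+0)
site 0, node EIRTY: EY={A,C} ∪ IRT={T} → {A,C,T} (+1)
site 1, node EY: E={C} ∪ Y={G} → {C,G} (+1)
site 1, node RT: R={T} ∪ T={G} → {G,T} (+1)
site 1, node IRT: I={T} ∩ RT={G,T} → {T} (+0)
site 1, node EIRTY: EY={C,G} ∪ IRT={T} → {C,G,T} (+1)
site 2, node EY: E={C} ∪ Y={A} → {A,C} (+1)
site 2, node RT: R={C} ∪ T={T} → {C,T} (+1)
site 2, node IRT: I={T} ∩ RT={C,T} → {T} (+0)
site 2, node EIRTY: EY={A,C} ∪ IRT={T} → {A,C,T} (+1)
per-site changes: [3, 3, 3]; total = 9

3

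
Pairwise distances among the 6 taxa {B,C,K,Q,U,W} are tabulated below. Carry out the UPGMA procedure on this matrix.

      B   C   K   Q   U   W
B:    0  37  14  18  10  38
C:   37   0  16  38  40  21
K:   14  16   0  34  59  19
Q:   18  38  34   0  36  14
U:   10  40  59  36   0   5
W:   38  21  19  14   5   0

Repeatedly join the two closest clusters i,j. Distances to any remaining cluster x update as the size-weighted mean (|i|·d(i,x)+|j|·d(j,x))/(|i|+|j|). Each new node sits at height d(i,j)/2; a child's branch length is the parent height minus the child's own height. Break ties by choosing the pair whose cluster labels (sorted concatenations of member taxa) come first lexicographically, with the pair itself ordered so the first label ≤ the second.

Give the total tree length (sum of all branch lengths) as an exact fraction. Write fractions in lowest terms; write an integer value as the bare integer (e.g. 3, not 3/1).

2377/36

1. join U+W (d=5) ⇒ UW; edges |U|=5/2, |W|=5/2
  updated: d(B,UW)=24, d(C,UW)=61/2, d(K,UW)=39, d(Q,UW)=25
2. join B+K (d=14) ⇒ BK; edges |B|=7, |K|=7
  updated: d(BK,C)=53/2, d(BK,Q)=26, d(BK,UW)=63/2
3. join Q+UW (d=25) ⇒ QUW; edges |Q|=25/2, |UW|=10
  updated: d(BK,QUW)=89/3, d(C,QUW)=33
4. join BK+C (d=53/2) ⇒ BCK; edges |BK|=25/4, |C|=53/4
  updated: d(BCK,QUW)=277/9
5. join BCK+QUW (d=277/9) ⇒ BCKQUW; edges |BCK|=77/36, |QUW|=26/9
final tree: (((B:7,K:7):25/4,C:53/4):77/36,(Q:25/2,(U:5/2,W:5/2):10):26/9)
total length: 2377/36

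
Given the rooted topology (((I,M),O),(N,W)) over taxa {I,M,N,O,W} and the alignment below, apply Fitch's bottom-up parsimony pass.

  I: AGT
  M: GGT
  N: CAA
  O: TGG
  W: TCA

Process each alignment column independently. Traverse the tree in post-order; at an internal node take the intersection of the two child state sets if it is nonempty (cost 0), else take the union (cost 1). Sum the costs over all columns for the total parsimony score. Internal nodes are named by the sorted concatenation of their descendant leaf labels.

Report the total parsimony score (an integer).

site 0, node IM: I={A} ∪ M={G} → {A,G} (+1)
site 0, node IMO: IM={A,G} ∪ O={T} → {A,G,T} (+1)
site 0, node NW: N={C} ∪ W={T} → {C,T} (+1)
site 0, node IMNOW: IMO={A,G,T} ∩ NW={C,T} → {T} (+0)
site 1, node IM: I={G} ∩ M={G} → {G} (+0)
site 1, node IMO: IM={G} ∩ O={G} → {G} (+0)
site 1, node NW: N={A} ∪ W={C} → {A,C} (+1)
site 1, node IMNOW: IMO={G} ∪ NW={A,C} → {A,C,G} (+1)
site 2, node IM: I={T} ∩ M={T} → {T} (+0)
site 2, node IMO: IM={T} ∪ O={G} → {G,T} (+1)
site 2, node NW: N={A} ∩ W={A} → {A} (+0)
site 2, node IMNOW: IMO={G,T} ∪ NW={A} → {A,G,T} (+1)
per-site changes: [3, 2, 2]; total = 7

7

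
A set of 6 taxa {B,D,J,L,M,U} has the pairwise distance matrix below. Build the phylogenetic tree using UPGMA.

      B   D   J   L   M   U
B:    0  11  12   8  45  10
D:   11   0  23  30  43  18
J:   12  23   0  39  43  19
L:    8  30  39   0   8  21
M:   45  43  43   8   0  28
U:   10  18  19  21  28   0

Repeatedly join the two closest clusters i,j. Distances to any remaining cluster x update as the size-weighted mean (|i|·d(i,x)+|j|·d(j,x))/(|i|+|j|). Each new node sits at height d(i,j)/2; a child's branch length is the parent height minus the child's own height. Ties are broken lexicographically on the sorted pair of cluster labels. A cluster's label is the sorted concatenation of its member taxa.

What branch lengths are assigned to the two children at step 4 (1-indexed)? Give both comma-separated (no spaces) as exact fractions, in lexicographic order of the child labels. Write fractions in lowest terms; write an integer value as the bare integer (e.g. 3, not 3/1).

step 1: merge (B,L) at d=8; branch lengths B→4, L→4; new cluster BL
  updated: d(BL,D)=41/2, d(BL,J)=51/2, d(BL,M)=53/2, d(BL,U)=31/2
step 2: merge (BL,U) at d=31/2; branch lengths BL→15/4, U→31/4; new cluster BLU
  updated: d(BLU,D)=59/3, d(BLU,J)=70/3, d(BLU,M)=27
step 3: merge (BLU,D) at d=59/3; branch lengths BLU→25/12, D→59/6; new cluster BDLU
  updated: d(BDLU,J)=93/4, d(BDLU,M)=31
step 4: merge (BDLU,J) at d=93/4; branch lengths BDLU→43/24, J→93/8; new cluster BDJLU
  updated: d(BDJLU,M)=167/5
step 5: merge (BDJLU,M) at d=167/5; branch lengths BDJLU→203/40, M→167/10; new cluster BDJLMU
final tree: (((((B:4,L:4):15/4,U:31/4):25/12,D:59/6):43/24,J:93/8):203/40,M:167/10)
total length: 7993/120

43/24,93/8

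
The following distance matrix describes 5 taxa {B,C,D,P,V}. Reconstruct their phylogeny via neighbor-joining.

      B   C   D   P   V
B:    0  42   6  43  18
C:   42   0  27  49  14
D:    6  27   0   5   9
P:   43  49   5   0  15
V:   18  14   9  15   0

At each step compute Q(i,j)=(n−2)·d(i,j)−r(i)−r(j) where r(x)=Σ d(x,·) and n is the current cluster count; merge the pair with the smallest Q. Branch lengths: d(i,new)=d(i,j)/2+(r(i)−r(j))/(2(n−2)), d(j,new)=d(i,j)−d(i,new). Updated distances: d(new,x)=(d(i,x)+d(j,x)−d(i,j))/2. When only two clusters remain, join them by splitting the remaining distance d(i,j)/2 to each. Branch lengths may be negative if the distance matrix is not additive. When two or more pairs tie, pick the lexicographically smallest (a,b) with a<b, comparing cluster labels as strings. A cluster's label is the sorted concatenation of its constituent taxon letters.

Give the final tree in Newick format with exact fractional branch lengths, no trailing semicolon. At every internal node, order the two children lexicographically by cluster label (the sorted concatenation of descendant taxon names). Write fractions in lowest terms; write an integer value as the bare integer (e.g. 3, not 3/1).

(((B:59/4,(C:59/3,V:-17/3):33/4):29/4,D:-41/4):61/8,P:61/8)

step 1: merge (C,V) at d=14, Q=-146; branch lengths C→59/3, V→-17/3; new cluster CV
  updated: d(B,CV)=23, d(CV,D)=11, d(CV,P)=25
step 2: merge (B,CV) at d=23, Q=-85; branch lengths B→59/4, CV→33/4; new cluster BCV
  updated: d(BCV,D)=-3, d(BCV,P)=45/2
step 3: merge (BCV,D) at d=-3, Q=-49/2; branch lengths BCV→29/4, D→-41/4; new cluster BCDV
  updated: d(BCDV,P)=61/4
step 4: merge (BCDV,P) at d=61/4; branch lengths BCDV→61/8, P→61/8; new cluster BCDPV
final tree: (((B:59/4,(C:59/3,V:-17/3):33/4):29/4,D:-41/4):61/8,P:61/8)
total length: 197/4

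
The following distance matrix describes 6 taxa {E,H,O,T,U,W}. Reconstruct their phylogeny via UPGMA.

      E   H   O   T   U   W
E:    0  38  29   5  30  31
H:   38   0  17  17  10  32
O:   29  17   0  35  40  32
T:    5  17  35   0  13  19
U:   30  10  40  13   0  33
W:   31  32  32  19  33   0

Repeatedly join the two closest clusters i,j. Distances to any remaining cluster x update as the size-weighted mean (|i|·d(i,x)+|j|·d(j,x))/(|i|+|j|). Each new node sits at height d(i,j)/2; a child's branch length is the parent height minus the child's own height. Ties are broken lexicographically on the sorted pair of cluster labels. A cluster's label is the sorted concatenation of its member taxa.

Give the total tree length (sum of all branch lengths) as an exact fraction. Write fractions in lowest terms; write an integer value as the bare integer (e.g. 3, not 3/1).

1. join E+T (d=5) ⇒ ET; edges |E|=5/2, |T|=5/2
  updated: d(ET,H)=55/2, d(ET,O)=32, d(ET,U)=43/2, d(ET,W)=25
2. join H+U (d=10) ⇒ HU; edges |H|=5, |U|=5
  updated: d(ET,HU)=49/2, d(HU,O)=57/2, d(HU,W)=65/2
3. join ET+HU (d=49/2) ⇒ EHTU; edges |ET|=39/4, |HU|=29/4
  updated: d(EHTU,O)=121/4, d(EHTU,W)=115/4
4. join EHTU+W (d=115/4) ⇒ EHTUW; edges |EHTU|=17/8, |W|=115/8
  updated: d(EHTUW,O)=153/5
5. join EHTUW+O (d=153/5) ⇒ EHOTUW; edges |EHTUW|=37/40, |O|=153/10
final tree: ((((E:5/2,T:5/2):39/4,(H:5,U:5):29/4):17/8,W:115/8):37/40,O:153/10)
total length: 2589/40

2589/40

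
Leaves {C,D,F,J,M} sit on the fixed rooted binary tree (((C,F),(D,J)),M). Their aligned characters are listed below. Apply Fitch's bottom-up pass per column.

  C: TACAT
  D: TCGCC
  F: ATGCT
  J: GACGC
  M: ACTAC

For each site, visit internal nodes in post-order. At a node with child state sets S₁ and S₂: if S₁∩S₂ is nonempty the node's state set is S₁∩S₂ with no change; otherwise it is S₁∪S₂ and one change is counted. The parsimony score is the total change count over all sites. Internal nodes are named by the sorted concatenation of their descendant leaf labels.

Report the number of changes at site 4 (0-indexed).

1

CF@0: {T} ∪ {A} = {A,T} (union, +1)
DJ@0: {T} ∪ {G} = {G,T} (union, +1)
CDFJ@0: {A,T} ∩ {G,T} = {T} (intersection, +0)
CDFJM@0: {T} ∪ {A} = {A,T} (union, +1)
CF@1: {A} ∪ {T} = {A,T} (union, +1)
DJ@1: {C} ∪ {A} = {A,C} (union, +1)
CDFJ@1: {A,T} ∩ {A,C} = {A} (intersection, +0)
CDFJM@1: {A} ∪ {C} = {A,C} (union, +1)
CF@2: {C} ∪ {G} = {C,G} (union, +1)
DJ@2: {G} ∪ {C} = {C,G} (union, +1)
CDFJ@2: {C,G} ∩ {C,G} = {C,G} (intersection, +0)
CDFJM@2: {C,G} ∪ {T} = {C,G,T} (union, +1)
CF@3: {A} ∪ {C} = {A,C} (union, +1)
DJ@3: {C} ∪ {G} = {C,G} (union, +1)
CDFJ@3: {A,C} ∩ {C,G} = {C} (intersection, +0)
CDFJM@3: {C} ∪ {A} = {A,C} (union, +1)
CF@4: {T} ∩ {T} = {T} (intersection, +0)
DJ@4: {C} ∩ {C} = {C} (intersection, +0)
CDFJ@4: {T} ∪ {C} = {C,T} (union, +1)
CDFJM@4: {C,T} ∩ {C} = {C} (intersection, +0)
per-site changes: [3, 3, 3, 3, 1]; total = 13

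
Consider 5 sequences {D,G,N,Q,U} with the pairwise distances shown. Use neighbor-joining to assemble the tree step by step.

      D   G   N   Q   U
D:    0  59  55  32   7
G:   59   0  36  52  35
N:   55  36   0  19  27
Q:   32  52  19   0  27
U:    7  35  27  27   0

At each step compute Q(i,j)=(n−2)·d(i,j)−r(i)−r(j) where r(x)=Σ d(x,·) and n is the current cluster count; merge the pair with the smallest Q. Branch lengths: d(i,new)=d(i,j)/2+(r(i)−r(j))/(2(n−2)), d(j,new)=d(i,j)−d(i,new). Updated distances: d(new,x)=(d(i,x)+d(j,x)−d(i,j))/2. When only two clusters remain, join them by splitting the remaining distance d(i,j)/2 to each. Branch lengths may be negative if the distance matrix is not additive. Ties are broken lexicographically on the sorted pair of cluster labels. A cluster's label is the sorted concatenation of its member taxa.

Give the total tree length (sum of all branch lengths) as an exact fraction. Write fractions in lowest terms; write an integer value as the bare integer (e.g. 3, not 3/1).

76

1. join D+U (d=7, Q=-228) ⇒ DU; edges |D|=13, |U|=-6
  updated: d(DU,G)=87/2, d(DU,N)=75/2, d(DU,Q)=26
2. join DU+Q (d=26, Q=-152) ⇒ DQU; edges |DU|=31/2, |Q|=21/2
  updated: d(DQU,G)=139/4, d(DQU,N)=61/4
3. join DQU+G (d=139/4, Q=-86) ⇒ DGQU; edges |DQU|=7, |G|=111/4
  updated: d(DGQU,N)=33/4
4. join DGQU+N (d=33/4) ⇒ DGNQU; edges |DGQU|=33/8, |N|=33/8
final tree: ((((D:13,U:-6):31/2,Q:21/2):7,G:111/4):33/8,N:33/8)
total length: 76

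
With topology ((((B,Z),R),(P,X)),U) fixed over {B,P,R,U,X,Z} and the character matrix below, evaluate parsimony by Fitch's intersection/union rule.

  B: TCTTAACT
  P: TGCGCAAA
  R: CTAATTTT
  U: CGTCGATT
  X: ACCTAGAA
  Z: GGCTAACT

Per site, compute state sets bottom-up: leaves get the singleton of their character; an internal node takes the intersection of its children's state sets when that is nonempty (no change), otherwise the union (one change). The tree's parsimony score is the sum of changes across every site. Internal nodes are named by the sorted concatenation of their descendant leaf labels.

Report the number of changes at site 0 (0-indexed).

4

[col 0] BZ: children B:{T}, Z:{G} ∪→ {G,T}; cost 1
[col 0] BRZ: children BZ:{G,T}, R:{C} ∪→ {C,G,T}; cost 1
[col 0] PX: children P:{T}, X:{A} ∪→ {A,T}; cost 1
[col 0] BPRXZ: children BRZ:{C,G,T}, PX:{A,T} ∩→ {T}; cost 0
[col 0] BPRUXZ: children BPRXZ:{T}, U:{C} ∪→ {C,T}; cost 1
[col 1] BZ: children B:{C}, Z:{G} ∪→ {C,G}; cost 1
[col 1] BRZ: children BZ:{C,G}, R:{T} ∪→ {C,G,T}; cost 1
[col 1] PX: children P:{G}, X:{C} ∪→ {C,G}; cost 1
[col 1] BPRXZ: children BRZ:{C,G,T}, PX:{C,G} ∩→ {C,G}; cost 0
[col 1] BPRUXZ: children BPRXZ:{C,G}, U:{G} ∩→ {G}; cost 0
[col 2] BZ: children B:{T}, Z:{C} ∪→ {C,T}; cost 1
[col 2] BRZ: children BZ:{C,T}, R:{A} ∪→ {A,C,T}; cost 1
[col 2] PX: children P:{C}, X:{C} ∩→ {C}; cost 0
[col 2] BPRXZ: children BRZ:{A,C,T}, PX:{C} ∩→ {C}; cost 0
[col 2] BPRUXZ: children BPRXZ:{C}, U:{T} ∪→ {C,T}; cost 1
[col 3] BZ: children B:{T}, Z:{T} ∩→ {T}; cost 0
[col 3] BRZ: children BZ:{T}, R:{A} ∪→ {A,T}; cost 1
[col 3] PX: children P:{G}, X:{T} ∪→ {G,T}; cost 1
[col 3] BPRXZ: children BRZ:{A,T}, PX:{G,T} ∩→ {T}; cost 0
[col 3] BPRUXZ: children BPRXZ:{T}, U:{C} ∪→ {C,T}; cost 1
[col 4] BZ: children B:{A}, Z:{A} ∩→ {A}; cost 0
[col 4] BRZ: children BZ:{A}, R:{T} ∪→ {A,T}; cost 1
[col 4] PX: children P:{C}, X:{A} ∪→ {A,C}; cost 1
[col 4] BPRXZ: children BRZ:{A,T}, PX:{A,C} ∩→ {A}; cost 0
[col 4] BPRUXZ: children BPRXZ:{A}, U:{G} ∪→ {A,G}; cost 1
[col 5] BZ: children B:{A}, Z:{A} ∩→ {A}; cost 0
[col 5] BRZ: children BZ:{A}, R:{T} ∪→ {A,T}; cost 1
[col 5] PX: children P:{A}, X:{G} ∪→ {A,G}; cost 1
[col 5] BPRXZ: children BRZ:{A,T}, PX:{A,G} ∩→ {A}; cost 0
[col 5] BPRUXZ: children BPRXZ:{A}, U:{A} ∩→ {A}; cost 0
[col 6] BZ: children B:{C}, Z:{C} ∩→ {C}; cost 0
[col 6] BRZ: children BZ:{C}, R:{T} ∪→ {C,T}; cost 1
[col 6] PX: children P:{A}, X:{A} ∩→ {A}; cost 0
[col 6] BPRXZ: children BRZ:{C,T}, PX:{A} ∪→ {A,C,T}; cost 1
[col 6] BPRUXZ: children BPRXZ:{A,C,T}, U:{T} ∩→ {T}; cost 0
[col 7] BZ: children B:{T}, Z:{T} ∩→ {T}; cost 0
[col 7] BRZ: children BZ:{T}, R:{T} ∩→ {T}; cost 0
[col 7] PX: children P:{A}, X:{A} ∩→ {A}; cost 0
[col 7] BPRXZ: children BRZ:{T}, PX:{A} ∪→ {A,T}; cost 1
[col 7] BPRUXZ: children BPRXZ:{A,T}, U:{T} ∩→ {T}; cost 0
per-site changes: [4, 3, 3, 3, 3, 2, 2, 1]; total = 21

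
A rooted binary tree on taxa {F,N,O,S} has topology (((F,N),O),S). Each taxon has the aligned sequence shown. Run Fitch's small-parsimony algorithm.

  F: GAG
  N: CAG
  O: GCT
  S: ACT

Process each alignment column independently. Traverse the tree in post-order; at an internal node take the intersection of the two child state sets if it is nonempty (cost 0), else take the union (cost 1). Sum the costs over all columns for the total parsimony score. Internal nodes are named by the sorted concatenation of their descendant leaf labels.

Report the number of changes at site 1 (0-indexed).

[col 0] FN: children F:{G}, N:{C} ∪→ {C,G}; cost 1
[col 0] FNO: children FN:{C,G}, O:{G} ∩→ {G}; cost 0
[col 0] FNOS: children FNO:{G}, S:{A} ∪→ {A,G}; cost 1
[col 1] FN: children F:{A}, N:{A} ∩→ {A}; cost 0
[col 1] FNO: children FN:{A}, O:{C} ∪→ {A,C}; cost 1
[col 1] FNOS: children FNO:{A,C}, S:{C} ∩→ {C}; cost 0
[col 2] FN: children F:{G}, N:{G} ∩→ {G}; cost 0
[col 2] FNO: children FN:{G}, O:{T} ∪→ {G,T}; cost 1
[col 2] FNOS: children FNO:{G,T}, S:{T} ∩→ {T}; cost 0
per-site changes: [2, 1, 1]; total = 4

1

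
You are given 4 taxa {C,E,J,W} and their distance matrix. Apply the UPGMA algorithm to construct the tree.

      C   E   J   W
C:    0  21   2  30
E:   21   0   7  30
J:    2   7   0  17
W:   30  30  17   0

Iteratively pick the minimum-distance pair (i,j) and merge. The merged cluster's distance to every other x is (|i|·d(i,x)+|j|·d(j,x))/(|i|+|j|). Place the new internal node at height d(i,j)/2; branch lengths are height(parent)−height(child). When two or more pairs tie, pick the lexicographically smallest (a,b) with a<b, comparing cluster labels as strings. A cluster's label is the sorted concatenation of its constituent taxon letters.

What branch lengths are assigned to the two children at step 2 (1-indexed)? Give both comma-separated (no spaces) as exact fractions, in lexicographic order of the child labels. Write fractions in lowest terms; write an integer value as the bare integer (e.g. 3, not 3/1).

6,7

iteration 1: select C,J (d=2); attach at lengths (1, 1); label the merged cluster CJ
  updated: d(CJ,E)=14, d(CJ,W)=47/2
iteration 2: select CJ,E (d=14); attach at lengths (6, 7); label the merged cluster CEJ
  updated: d(CEJ,W)=77/3
iteration 3: select CEJ,W (d=77/3); attach at lengths (35/6, 77/6); label the merged cluster CEJW
final tree: (((C:1,J:1):6,E:7):35/6,W:77/6)
total length: 101/3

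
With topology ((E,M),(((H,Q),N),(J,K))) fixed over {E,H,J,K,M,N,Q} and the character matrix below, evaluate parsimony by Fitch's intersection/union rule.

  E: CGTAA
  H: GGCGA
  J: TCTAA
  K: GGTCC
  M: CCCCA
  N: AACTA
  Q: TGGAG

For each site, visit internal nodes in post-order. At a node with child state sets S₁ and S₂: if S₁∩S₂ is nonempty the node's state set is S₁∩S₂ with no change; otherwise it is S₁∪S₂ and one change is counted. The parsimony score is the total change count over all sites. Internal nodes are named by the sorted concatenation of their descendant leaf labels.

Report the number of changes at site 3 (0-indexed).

4

[col 0] EM: children E:{C}, M:{C} ∩→ {C}; cost 0
[col 0] HQ: children H:{G}, Q:{T} ∪→ {G,T}; cost 1
[col 0] HNQ: children HQ:{G,T}, N:{A} ∪→ {A,G,T}; cost 1
[col 0] JK: children J:{T}, K:{G} ∪→ {G,T}; cost 1
[col 0] HJKNQ: children HNQ:{A,G,T}, JK:{G,T} ∩→ {G,T}; cost 0
[col 0] EHJKMNQ: children EM:{C}, HJKNQ:{G,T} ∪→ {C,G,T}; cost 1
[col 1] EM: children E:{G}, M:{C} ∪→ {C,G}; cost 1
[col 1] HQ: children H:{G}, Q:{G} ∩→ {G}; cost 0
[col 1] HNQ: children HQ:{G}, N:{A} ∪→ {A,G}; cost 1
[col 1] JK: children J:{C}, K:{G} ∪→ {C,G}; cost 1
[col 1] HJKNQ: children HNQ:{A,G}, JK:{C,G} ∩→ {G}; cost 0
[col 1] EHJKMNQ: children EM:{C,G}, HJKNQ:{G} ∩→ {G}; cost 0
[col 2] EM: children E:{T}, M:{C} ∪→ {C,T}; cost 1
[col 2] HQ: children H:{C}, Q:{G} ∪→ {C,G}; cost 1
[col 2] HNQ: children HQ:{C,G}, N:{C} ∩→ {C}; cost 0
[col 2] JK: children J:{T}, K:{T} ∩→ {T}; cost 0
[col 2] HJKNQ: children HNQ:{C}, JK:{T} ∪→ {C,T}; cost 1
[col 2] EHJKMNQ: children EM:{C,T}, HJKNQ:{C,T} ∩→ {C,T}; cost 0
[col 3] EM: children E:{A}, M:{C} ∪→ {A,C}; cost 1
[col 3] HQ: children H:{G}, Q:{A} ∪→ {A,G}; cost 1
[col 3] HNQ: children HQ:{A,G}, N:{T} ∪→ {A,G,T}; cost 1
[col 3] JK: children J:{A}, K:{C} ∪→ {A,C}; cost 1
[col 3] HJKNQ: children HNQ:{A,G,T}, JK:{A,C} ∩→ {A}; cost 0
[col 3] EHJKMNQ: children EM:{A,C}, HJKNQ:{A} ∩→ {A}; cost 0
[col 4] EM: children E:{A}, M:{A} ∩→ {A}; cost 0
[col 4] HQ: children H:{A}, Q:{G} ∪→ {A,G}; cost 1
[col 4] HNQ: children HQ:{A,G}, N:{A} ∩→ {A}; cost 0
[col 4] JK: children J:{A}, K:{C} ∪→ {A,C}; cost 1
[col 4] HJKNQ: children HNQ:{A}, JK:{A,C} ∩→ {A}; cost 0
[col 4] EHJKMNQ: children EM:{A}, HJKNQ:{A} ∩→ {A}; cost 0
per-site changes: [4, 3, 3, 4, 2]; total = 16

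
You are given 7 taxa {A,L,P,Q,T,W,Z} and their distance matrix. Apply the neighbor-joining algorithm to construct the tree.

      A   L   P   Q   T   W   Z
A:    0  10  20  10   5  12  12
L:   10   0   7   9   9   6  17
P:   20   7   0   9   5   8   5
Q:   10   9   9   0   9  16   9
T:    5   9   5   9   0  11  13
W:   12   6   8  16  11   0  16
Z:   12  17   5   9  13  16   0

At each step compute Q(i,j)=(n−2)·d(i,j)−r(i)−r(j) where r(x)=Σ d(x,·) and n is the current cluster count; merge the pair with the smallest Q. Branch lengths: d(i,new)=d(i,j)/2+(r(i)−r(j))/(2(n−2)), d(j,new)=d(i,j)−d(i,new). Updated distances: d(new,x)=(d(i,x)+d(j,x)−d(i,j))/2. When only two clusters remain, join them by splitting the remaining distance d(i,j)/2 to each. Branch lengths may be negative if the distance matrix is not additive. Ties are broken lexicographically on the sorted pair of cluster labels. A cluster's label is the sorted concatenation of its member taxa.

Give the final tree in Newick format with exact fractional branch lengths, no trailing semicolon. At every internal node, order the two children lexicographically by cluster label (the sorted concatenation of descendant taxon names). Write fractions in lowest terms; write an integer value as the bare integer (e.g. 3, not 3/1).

((((A:4,T:1):17/8,(L:13/8,W:35/8):23/8):15/8,(P:7/10,Z:43/10):21/8):31/16,Q:31/16)

1. join P+Z (d=5, Q=-101) ⇒ PZ; edges |P|=7/10, |Z|=43/10
  updated: d(A,PZ)=27/2, d(L,PZ)=19/2, d(PZ,Q)=13/2, d(PZ,T)=13/2, d(PZ,W)=19/2
2. join L+W (d=6, Q=-74) ⇒ LW; edges |L|=13/8, |W|=35/8
  updated: d(A,LW)=8, d(LW,PZ)=13/2, d(LW,Q)=19/2, d(LW,T)=7
3. join A+T (d=5, Q=-49) ⇒ AT; edges |A|=4, |T|=1
  updated: d(AT,LW)=5, d(AT,PZ)=15/2, d(AT,Q)=7
4. join AT+LW (d=5, Q=-61/2) ⇒ ALTW; edges |AT|=17/8, |LW|=23/8
  updated: d(ALTW,PZ)=9/2, d(ALTW,Q)=23/4
5. join ALTW+PZ (d=9/2, Q=-67/4) ⇒ ALPTWZ; edges |ALTW|=15/8, |PZ|=21/8
  updated: d(ALPTWZ,Q)=31/8
6. join ALPTWZ+Q (d=31/8) ⇒ ALPQTWZ; edges |ALPTWZ|=31/16, |Q|=31/16
final tree: ((((A:4,T:1):17/8,(L:13/8,W:35/8):23/8):15/8,(P:7/10,Z:43/10):21/8):31/16,Q:31/16)
total length: 235/8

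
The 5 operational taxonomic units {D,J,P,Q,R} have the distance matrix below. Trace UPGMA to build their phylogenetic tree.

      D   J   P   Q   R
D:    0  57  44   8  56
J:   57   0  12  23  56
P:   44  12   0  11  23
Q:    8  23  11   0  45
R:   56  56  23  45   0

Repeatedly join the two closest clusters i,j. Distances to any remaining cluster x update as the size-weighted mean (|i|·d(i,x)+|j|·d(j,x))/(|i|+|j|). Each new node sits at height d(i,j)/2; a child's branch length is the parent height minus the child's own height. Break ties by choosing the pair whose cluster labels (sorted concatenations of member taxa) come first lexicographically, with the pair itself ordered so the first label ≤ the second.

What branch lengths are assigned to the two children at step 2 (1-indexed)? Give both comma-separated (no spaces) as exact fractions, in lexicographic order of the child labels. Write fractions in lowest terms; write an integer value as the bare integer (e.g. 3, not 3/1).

6,6

1. join D+Q (d=8) ⇒ DQ; edges |D|=4, |Q|=4
  updated: d(DQ,J)=40, d(DQ,P)=55/2, d(DQ,R)=101/2
2. join J+P (d=12) ⇒ JP; edges |J|=6, |P|=6
  updated: d(DQ,JP)=135/4, d(JP,R)=79/2
3. join DQ+JP (d=135/4) ⇒ DJPQ; edges |DQ|=103/8, |JP|=87/8
  updated: d(DJPQ,R)=45
4. join DJPQ+R (d=45) ⇒ DJPQR; edges |DJPQ|=45/8, |R|=45/2
final tree: (((D:4,Q:4):103/8,(J:6,P:6):87/8):45/8,R:45/2)
total length: 575/8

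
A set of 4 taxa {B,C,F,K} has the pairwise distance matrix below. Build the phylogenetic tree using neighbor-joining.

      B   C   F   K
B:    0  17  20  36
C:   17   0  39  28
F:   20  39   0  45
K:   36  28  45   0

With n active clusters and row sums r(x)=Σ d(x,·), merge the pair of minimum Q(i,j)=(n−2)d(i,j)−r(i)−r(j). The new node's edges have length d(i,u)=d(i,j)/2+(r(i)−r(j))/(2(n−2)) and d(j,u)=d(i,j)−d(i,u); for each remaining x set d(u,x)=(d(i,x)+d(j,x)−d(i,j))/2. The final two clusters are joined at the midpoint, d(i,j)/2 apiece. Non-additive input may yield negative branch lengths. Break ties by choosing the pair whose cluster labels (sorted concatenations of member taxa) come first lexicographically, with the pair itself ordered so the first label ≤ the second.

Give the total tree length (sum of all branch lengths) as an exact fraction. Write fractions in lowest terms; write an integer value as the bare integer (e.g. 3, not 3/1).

233/4

step 1: merge (B,F) at d=20, Q=-137; branch lengths B→9/4, F→71/4; new cluster BF
  updated: d(BF,C)=18, d(BF,K)=61/2
step 2: merge (BF,C) at d=18, Q=-153/2; branch lengths BF→41/4, C→31/4; new cluster BCF
  updated: d(BCF,K)=81/4
step 3: merge (BCF,K) at d=81/4; branch lengths BCF→81/8, K→81/8; new cluster BCFK
final tree: (((B:9/4,F:71/4):41/4,C:31/4):81/8,K:81/8)
total length: 233/4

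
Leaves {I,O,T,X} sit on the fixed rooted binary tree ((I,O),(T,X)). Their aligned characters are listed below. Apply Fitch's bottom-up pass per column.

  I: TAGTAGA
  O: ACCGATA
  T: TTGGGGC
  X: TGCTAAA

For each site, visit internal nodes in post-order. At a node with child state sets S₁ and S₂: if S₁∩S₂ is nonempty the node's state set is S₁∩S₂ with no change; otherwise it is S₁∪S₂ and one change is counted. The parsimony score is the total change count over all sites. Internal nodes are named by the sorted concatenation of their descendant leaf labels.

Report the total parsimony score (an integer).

12

site 0, node IO: I={T} ∪ O={A} → {A,T} (+1)
site 0, node TX: T={T} ∩ X={T} → {T} (+0)
site 0, node IOTX: IO={A,T} ∩ TX={T} → {T} (+0)
site 1, node IO: I={A} ∪ O={C} → {A,C} (+1)
site 1, node TX: T={T} ∪ X={G} → {G,T} (+1)
site 1, node IOTX: IO={A,C} ∪ TX={G,T} → {A,C,G,T} (+1)
site 2, node IO: I={G} ∪ O={C} → {C,G} (+1)
site 2, node TX: T={G} ∪ X={C} → {C,G} (+1)
site 2, node IOTX: IO={C,G} ∩ TX={C,G} → {C,G} (+0)
site 3, node IO: I={T} ∪ O={G} → {G,T} (+1)
site 3, node TX: T={G} ∪ X={T} → {G,T} (+1)
site 3, node IOTX: IO={G,T} ∩ TX={G,T} → {G,T} (+0)
site 4, node IO: I={A} ∩ O={A} → {A} (+0)
site 4, node TX: T={G} ∪ X={A} → {A,G} (+1)
site 4, node IOTX: IO={A} ∩ TX={A,G} → {A} (+0)
site 5, node IO: I={G} ∪ O={T} → {G,T} (+1)
site 5, node TX: T={G} ∪ X={A} → {A,G} (+1)
site 5, node IOTX: IO={G,T} ∩ TX={A,G} → {G} (+0)
site 6, node IO: I={A} ∩ O={A} → {A} (+0)
site 6, node TX: T={C} ∪ X={A} → {A,C} (+1)
site 6, node IOTX: IO={A} ∩ TX={A,C} → {A} (+0)
per-site changes: [1, 3, 2, 2, 1, 2, 1]; total = 12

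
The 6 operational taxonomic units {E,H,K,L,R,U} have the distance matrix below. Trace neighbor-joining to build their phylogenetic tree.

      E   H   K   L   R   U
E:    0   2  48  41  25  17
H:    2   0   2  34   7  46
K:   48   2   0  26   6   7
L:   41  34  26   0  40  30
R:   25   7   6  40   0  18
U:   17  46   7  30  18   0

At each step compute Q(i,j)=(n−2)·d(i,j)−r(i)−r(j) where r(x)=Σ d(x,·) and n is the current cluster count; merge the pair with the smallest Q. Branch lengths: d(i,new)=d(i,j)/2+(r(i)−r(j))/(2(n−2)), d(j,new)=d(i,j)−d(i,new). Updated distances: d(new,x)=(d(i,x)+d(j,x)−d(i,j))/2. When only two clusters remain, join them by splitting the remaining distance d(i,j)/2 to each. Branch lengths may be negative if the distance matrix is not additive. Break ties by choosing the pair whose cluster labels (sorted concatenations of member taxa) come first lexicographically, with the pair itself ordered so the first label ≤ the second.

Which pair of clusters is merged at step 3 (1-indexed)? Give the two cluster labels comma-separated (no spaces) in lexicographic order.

1. join E+H (d=2, Q=-216) ⇒ EH; edges |E|=25/4, |H|=-17/4
  updated: d(EH,K)=24, d(EH,L)=73/2, d(EH,R)=15, d(EH,U)=61/2
2. join EH+R (d=15, Q=-140) ⇒ EHR; edges |EH|=12, |R|=3
  updated: d(EHR,K)=15/2, d(EHR,L)=123/4, d(EHR,U)=67/4
3. join EHR+K (d=15/2, Q=-161/2) ⇒ EHKR; edges |EHR|=59/8, |K|=1/8
  updated: d(EHKR,L)=197/8, d(EHKR,U)=65/8
4. join EHKR+L (d=197/8, Q=-251/4) ⇒ EHKLR; edges |EHKR|=11/8, |L|=93/4
  updated: d(EHKLR,U)=27/4
5. join EHKLR+U (d=27/4) ⇒ EHKLRU; edges |EHKLR|=27/8, |U|=27/8
final tree: (((((E:25/4,H:-17/4):12,R:3):59/8,K:1/8):11/8,L:93/4):27/8,U:27/8)
total length: 447/8

EHR,K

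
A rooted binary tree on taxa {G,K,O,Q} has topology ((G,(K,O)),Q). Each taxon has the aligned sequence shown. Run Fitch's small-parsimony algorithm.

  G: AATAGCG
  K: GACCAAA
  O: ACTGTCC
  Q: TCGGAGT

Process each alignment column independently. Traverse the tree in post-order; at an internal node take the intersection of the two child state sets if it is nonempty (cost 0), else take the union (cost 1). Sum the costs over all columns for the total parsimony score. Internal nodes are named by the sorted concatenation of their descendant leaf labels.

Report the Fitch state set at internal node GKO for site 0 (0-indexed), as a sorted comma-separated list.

A

[col 0] KO: children K:{G}, O:{A} ∪→ {A,G}; cost 1
[col 0] GKO: children G:{A}, KO:{A,G} ∩→ {A}; cost 0
[col 0] GKOQ: children GKO:{A}, Q:{T} ∪→ {A,T}; cost 1
[col 1] KO: children K:{A}, O:{C} ∪→ {A,C}; cost 1
[col 1] GKO: children G:{A}, KO:{A,C} ∩→ {A}; cost 0
[col 1] GKOQ: children GKO:{A}, Q:{C} ∪→ {A,C}; cost 1
[col 2] KO: children K:{C}, O:{T} ∪→ {C,T}; cost 1
[col 2] GKO: children G:{T}, KO:{C,T} ∩→ {T}; cost 0
[col 2] GKOQ: children GKO:{T}, Q:{G} ∪→ {G,T}; cost 1
[col 3] KO: children K:{C}, O:{G} ∪→ {C,G}; cost 1
[col 3] GKO: children G:{A}, KO:{C,G} ∪→ {A,C,G}; cost 1
[col 3] GKOQ: children GKO:{A,C,G}, Q:{G} ∩→ {G}; cost 0
[col 4] KO: children K:{A}, O:{T} ∪→ {A,T}; cost 1
[col 4] GKO: children G:{G}, KO:{A,T} ∪→ {A,G,T}; cost 1
[col 4] GKOQ: children GKO:{A,G,T}, Q:{A} ∩→ {A}; cost 0
[col 5] KO: children K:{A}, O:{C} ∪→ {A,C}; cost 1
[col 5] GKO: children G:{C}, KO:{A,C} ∩→ {C}; cost 0
[col 5] GKOQ: children GKO:{C}, Q:{G} ∪→ {C,G}; cost 1
[col 6] KO: children K:{A}, O:{C} ∪→ {A,C}; cost 1
[col 6] GKO: children G:{G}, KO:{A,C} ∪→ {A,C,G}; cost 1
[col 6] GKOQ: children GKO:{A,C,G}, Q:{T} ∪→ {A,C,G,T}; cost 1
per-site changes: [2, 2, 2, 2, 2, 2, 3]; total = 15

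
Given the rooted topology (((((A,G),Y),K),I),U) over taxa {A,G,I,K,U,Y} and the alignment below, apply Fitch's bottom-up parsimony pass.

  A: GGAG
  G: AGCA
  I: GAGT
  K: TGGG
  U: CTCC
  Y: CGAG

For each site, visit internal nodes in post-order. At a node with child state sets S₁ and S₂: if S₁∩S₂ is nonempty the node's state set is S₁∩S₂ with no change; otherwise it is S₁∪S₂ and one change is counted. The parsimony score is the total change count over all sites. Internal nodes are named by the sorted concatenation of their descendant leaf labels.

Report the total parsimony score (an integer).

site 0, node AG: A={G} ∪ G={A} → {A,G} (+1)
site 0, node AGY: AG={A,G} ∪ Y={C} → {A,C,G} (+1)
site 0, node AGKY: AGY={A,C,G} ∪ K={T} → {A,C,G,T} (+1)
site 0, node AGIKY: AGKY={A,C,G,T} ∩ I={G} → {G} (+0)
site 0, node AGIKUY: AGIKY={G} ∪ U={C} → {C,G} (+1)
site 1, node AG: A={G} ∩ G={G} → {G} (+0)
site 1, node AGY: AG={G} ∩ Y={G} → {G} (+0)
site 1, node AGKY: AGY={G} ∩ K={G} → {G} (+0)
site 1, node AGIKY: AGKY={G} ∪ I={A} → {A,G} (+1)
site 1, node AGIKUY: AGIKY={A,G} ∪ U={T} → {A,G,T} (+1)
site 2, node AG: A={A} ∪ G={C} → {A,C} (+1)
site 2, node AGY: AG={A,C} ∩ Y={A} → {A} (+0)
site 2, node AGKY: AGY={A} ∪ K={G} → {A,G} (+1)
site 2, node AGIKY: AGKY={A,G} ∩ I={G} → {G} (+0)
site 2, node AGIKUY: AGIKY={G} ∪ U={C} → {C,G} (+1)
site 3, node AG: A={G} ∪ G={A} → {A,G} (+1)
site 3, node AGY: AG={A,G} ∩ Y={G} → {G} (+0)
site 3, node AGKY: AGY={G} ∩ K={G} → {G} (+0)
site 3, node AGIKY: AGKY={G} ∪ I={T} → {G,T} (+1)
site 3, node AGIKUY: AGIKY={G,T} ∪ U={C} → {C,G,T} (+1)
per-site changes: [4, 2, 3, 3]; total = 12

12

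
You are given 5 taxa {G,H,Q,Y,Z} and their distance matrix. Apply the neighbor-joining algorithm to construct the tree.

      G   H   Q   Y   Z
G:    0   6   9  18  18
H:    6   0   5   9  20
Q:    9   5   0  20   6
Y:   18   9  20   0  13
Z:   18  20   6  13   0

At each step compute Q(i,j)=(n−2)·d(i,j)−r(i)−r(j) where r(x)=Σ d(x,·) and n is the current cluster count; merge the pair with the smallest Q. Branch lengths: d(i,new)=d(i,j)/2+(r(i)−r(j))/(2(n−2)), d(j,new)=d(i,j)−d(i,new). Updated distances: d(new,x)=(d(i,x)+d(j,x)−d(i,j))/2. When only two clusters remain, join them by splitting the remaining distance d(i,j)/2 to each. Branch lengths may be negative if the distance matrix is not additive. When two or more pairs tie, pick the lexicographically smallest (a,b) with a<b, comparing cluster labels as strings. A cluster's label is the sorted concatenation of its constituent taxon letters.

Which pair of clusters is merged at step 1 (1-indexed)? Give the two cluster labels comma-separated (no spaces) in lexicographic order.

1. join Q+Z (d=6, Q=-79) ⇒ QZ; edges |Q|=1/6, |Z|=35/6
  updated: d(G,QZ)=21/2, d(H,QZ)=19/2, d(QZ,Y)=27/2
2. join G+H (d=6, Q=-47) ⇒ GH; edges |G|=11/2, |H|=1/2
  updated: d(GH,QZ)=7, d(GH,Y)=21/2
3. join GH+QZ (d=7, Q=-31) ⇒ GHQZ; edges |GH|=2, |QZ|=5
  updated: d(GHQZ,Y)=17/2
4. join GHQZ+Y (d=17/2) ⇒ GHQYZ; edges |GHQZ|=17/4, |Y|=17/4
final tree: (((G:11/2,H:1/2):2,(Q:1/6,Z:35/6):5):17/4,Y:17/4)
total length: 55/2

Q,Z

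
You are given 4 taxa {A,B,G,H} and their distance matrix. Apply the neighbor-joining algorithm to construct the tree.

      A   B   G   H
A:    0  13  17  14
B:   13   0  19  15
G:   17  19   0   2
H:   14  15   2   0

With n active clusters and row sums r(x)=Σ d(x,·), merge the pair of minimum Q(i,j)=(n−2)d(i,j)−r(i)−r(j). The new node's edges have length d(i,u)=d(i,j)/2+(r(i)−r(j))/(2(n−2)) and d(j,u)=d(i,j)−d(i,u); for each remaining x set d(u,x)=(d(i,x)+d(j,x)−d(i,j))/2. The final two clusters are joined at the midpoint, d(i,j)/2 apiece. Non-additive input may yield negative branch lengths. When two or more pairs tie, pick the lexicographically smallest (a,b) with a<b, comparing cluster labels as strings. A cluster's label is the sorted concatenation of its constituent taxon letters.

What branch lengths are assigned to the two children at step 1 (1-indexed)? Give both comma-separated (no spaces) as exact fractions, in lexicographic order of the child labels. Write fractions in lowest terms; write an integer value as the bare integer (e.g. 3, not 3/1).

step 1: merge (A,B) at d=13, Q=-65; branch lengths A→23/4, B→29/4; new cluster AB
  updated: d(AB,G)=23/2, d(AB,H)=8
step 2: merge (AB,G) at d=23/2, Q=-43/2; branch lengths AB→35/4, G→11/4; new cluster ABG
  updated: d(ABG,H)=-3/4
step 3: merge (ABG,H) at d=-3/4; branch lengths ABG→-3/8, H→-3/8; new cluster ABGH
final tree: (((A:23/4,B:29/4):35/4,G:11/4):-3/8,H:-3/8)
total length: 95/4

23/4,29/4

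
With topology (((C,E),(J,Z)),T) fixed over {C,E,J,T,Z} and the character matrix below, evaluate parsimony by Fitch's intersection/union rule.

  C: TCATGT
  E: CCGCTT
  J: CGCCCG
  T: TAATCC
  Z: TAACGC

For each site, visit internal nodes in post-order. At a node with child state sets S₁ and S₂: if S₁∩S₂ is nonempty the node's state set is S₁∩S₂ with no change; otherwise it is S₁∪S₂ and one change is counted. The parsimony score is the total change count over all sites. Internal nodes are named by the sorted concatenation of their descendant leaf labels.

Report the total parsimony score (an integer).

13

site 0, node CE: C={T} ∪ E={C} → {C,T} (+1)
site 0, node JZ: J={C} ∪ Z={T} → {C,T} (+1)
site 0, node CEJZ: CE={C,T} ∩ JZ={C,T} → {C,T} (+0)
site 0, node CEJTZ: CEJZ={C,T} ∩ T={T} → {T} (+0)
site 1, node CE: C={C} ∩ E={C} → {C} (+0)
site 1, node JZ: J={G} ∪ Z={A} → {A,G} (+1)
site 1, node CEJZ: CE={C} ∪ JZ={A,G} → {A,C,G} (+1)
site 1, node CEJTZ: CEJZ={A,C,G} ∩ T={A} → {A} (+0)
site 2, node CE: C={A} ∪ E={G} → {A,G} (+1)
site 2, node JZ: J={C} ∪ Z={A} → {A,C} (+1)
site 2, node CEJZ: CE={A,G} ∩ JZ={A,C} → {A} (+0)
site 2, node CEJTZ: CEJZ={A} ∩ T={A} → {A} (+0)
site 3, node CE: C={T} ∪ E={C} → {C,T} (+1)
site 3, node JZ: J={C} ∩ Z={C} → {C} (+0)
site 3, node CEJZ: CE={C,T} ∩ JZ={C} → {C} (+0)
site 3, node CEJTZ: CEJZ={C} ∪ T={T} → {C,T} (+1)
site 4, node CE: C={G} ∪ E={T} → {G,T} (+1)
site 4, node JZ: J={C} ∪ Z={G} → {C,G} (+1)
site 4, node CEJZ: CE={G,T} ∩ JZ={C,G} → {G} (+0)
site 4, node CEJTZ: CEJZ={G} ∪ T={C} → {C,G} (+1)
site 5, node CE: C={T} ∩ E={T} → {T} (+0)
site 5, node JZ: J={G} ∪ Z={C} → {C,G} (+1)
site 5, node CEJZ: CE={T} ∪ JZ={C,G} → {C,G,T} (+1)
site 5, node CEJTZ: CEJZ={C,G,T} ∩ T={C} → {C} (+0)
per-site changes: [2, 2, 2, 2, 3, 2]; total = 13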